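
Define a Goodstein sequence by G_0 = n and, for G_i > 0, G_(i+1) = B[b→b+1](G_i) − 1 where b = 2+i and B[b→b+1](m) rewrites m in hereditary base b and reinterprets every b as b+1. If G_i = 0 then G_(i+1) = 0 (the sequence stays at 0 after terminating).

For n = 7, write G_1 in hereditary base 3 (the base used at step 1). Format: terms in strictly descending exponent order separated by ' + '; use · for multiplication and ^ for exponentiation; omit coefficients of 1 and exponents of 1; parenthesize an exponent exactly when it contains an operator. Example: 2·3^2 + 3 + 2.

3^3 + 3

G_0=7  [base 2] 2^2 + 2 + 1  →[2↦3]→  3^3 + 3 + 1 = 31  −1 ⇒ G_1=30
G_1=30  [base 3] 3^3 + 3  →[3↦4]→  4^4 + 4 = 260  −1 ⇒ G_2=259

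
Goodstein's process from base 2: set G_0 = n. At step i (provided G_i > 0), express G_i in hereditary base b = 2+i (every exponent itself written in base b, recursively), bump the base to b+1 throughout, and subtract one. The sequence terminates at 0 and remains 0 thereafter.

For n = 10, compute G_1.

(0) 10|_2 = 2^(2 + 1) + 2 ↦ 3^(3 + 1) + 3|_3 = 84 ⇒ 83
(1) 83|_3 = 3^(3 + 1) + 2 ↦ 4^(4 + 1) + 2|_4 = 1026 ⇒ 1025

83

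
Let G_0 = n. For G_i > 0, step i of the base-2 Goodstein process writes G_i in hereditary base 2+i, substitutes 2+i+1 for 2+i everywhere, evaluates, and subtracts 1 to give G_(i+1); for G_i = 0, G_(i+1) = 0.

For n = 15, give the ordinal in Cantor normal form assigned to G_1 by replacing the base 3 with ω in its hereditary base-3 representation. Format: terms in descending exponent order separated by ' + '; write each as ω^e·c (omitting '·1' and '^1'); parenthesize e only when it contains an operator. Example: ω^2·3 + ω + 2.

(0) 15|_2 = 2^(2 + 1) + 2^2 + 2 + 1 ↦ 3^(3 + 1) + 3^3 + 3 + 1|_3 = 112 ⇒ 111
(1) 111|_3 = 3^(3 + 1) + 3^3 + 3 ↦ 4^(4 + 1) + 4^4 + 4|_4 = 1284 ⇒ 1283

ω^(ω + 1) + ω^ω + ω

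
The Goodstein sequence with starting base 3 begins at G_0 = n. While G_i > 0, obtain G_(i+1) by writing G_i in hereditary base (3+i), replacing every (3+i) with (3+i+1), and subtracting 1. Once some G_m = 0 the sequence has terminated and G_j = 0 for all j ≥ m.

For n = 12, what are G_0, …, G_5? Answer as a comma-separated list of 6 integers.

12, 19, 27, 37, 49, 63

base 3: 12 = 3^2 + 3; at 4: 4^2 + 4 = 20; next = 19
base 4: 19 = 4^2 + 3; at 5: 5^2 + 3 = 28; next = 27
base 5: 27 = 5^2 + 2; at 6: 6^2 + 2 = 38; next = 37
base 6: 37 = 6^2 + 1; at 7: 7^2 + 1 = 50; next = 49
base 7: 49 = 7^2; at 8: 8^2 = 64; next = 63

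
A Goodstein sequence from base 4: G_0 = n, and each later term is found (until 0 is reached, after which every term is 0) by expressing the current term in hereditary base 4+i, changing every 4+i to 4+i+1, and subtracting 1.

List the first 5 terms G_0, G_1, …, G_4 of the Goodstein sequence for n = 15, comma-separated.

15, 17, 19, 21, 23

base 4: 15 = 3·4 + 3; at 5: 3·5 + 3 = 18; next = 17
base 5: 17 = 3·5 + 2; at 6: 3·6 + 2 = 20; next = 19
base 6: 19 = 3·6 + 1; at 7: 3·7 + 1 = 22; next = 21
base 7: 21 = 3·7; at 8: 3·8 = 24; next = 23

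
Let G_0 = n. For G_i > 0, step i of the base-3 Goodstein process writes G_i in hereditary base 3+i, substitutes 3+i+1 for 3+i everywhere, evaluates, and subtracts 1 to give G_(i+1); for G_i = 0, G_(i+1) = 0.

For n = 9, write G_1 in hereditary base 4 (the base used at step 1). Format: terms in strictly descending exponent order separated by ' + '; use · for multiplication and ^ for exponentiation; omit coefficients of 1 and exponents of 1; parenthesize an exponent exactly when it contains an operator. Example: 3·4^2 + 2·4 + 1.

i=0: 9 = 3^2 (b=3); 3→4: 4^2 = 16; 16−1 = 15
i=1: 15 = 3·4 + 3 (b=4); 4→5: 3·5 + 3 = 18; 18−1 = 17

3·4 + 3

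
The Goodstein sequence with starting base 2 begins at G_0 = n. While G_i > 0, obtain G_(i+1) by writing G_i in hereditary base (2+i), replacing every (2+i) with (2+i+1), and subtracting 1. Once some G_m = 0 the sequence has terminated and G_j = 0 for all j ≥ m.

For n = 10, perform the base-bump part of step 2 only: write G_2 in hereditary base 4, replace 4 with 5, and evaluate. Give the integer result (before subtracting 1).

15626

(0) 10|_2 = 2^(2 + 1) + 2 ↦ 3^(3 + 1) + 3|_3 = 84 ⇒ 83
(1) 83|_3 = 3^(3 + 1) + 2 ↦ 4^(4 + 1) + 2|_4 = 1026 ⇒ 1025
(2) 1025|_4 = 4^(4 + 1) + 1 ↦ 5^(5 + 1) + 1|_5 = 15626 ⇒ 15625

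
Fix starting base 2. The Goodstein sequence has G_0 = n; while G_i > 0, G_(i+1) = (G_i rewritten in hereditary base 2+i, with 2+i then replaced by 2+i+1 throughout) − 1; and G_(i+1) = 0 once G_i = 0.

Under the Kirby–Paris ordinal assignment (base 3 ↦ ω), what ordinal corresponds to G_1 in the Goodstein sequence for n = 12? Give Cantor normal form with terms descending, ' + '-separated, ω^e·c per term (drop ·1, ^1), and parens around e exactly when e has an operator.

i=0: 12 = 2^(2 + 1) + 2^2 (b=2); 2→3: 3^(3 + 1) + 3^3 = 108; 108−1 = 107
i=1: 107 = 3^(3 + 1) + 2·3^2 + 2·3 + 2 (b=3); 3→4: 4^(4 + 1) + 2·4^2 + 2·4 + 2 = 1066; 1066−1 = 1065

ω^(ω + 1) + ω^2·2 + ω·2 + 2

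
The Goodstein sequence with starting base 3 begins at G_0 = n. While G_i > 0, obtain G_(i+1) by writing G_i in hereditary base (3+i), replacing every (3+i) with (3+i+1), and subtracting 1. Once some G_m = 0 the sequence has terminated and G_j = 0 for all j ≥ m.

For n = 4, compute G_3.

3

4 —HB3→ 3 + 1 —bump→ 4 + 1 = 5 —(−1)→ 4
4 —HB4→ 4 —bump→ 5 = 5 —(−1)→ 4
4 —HB5→ 4 —bump→ 4 = 4 —(−1)→ 3
3 —HB6→ 3 —bump→ 3 = 3 —(−1)→ 2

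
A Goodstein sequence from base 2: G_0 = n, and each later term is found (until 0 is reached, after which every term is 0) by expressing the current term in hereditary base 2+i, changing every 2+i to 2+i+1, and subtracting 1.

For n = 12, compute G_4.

G_0=12  [base 2] 2^(2 + 1) + 2^2  →[2↦3]→  3^(3 + 1) + 3^3 = 108  −1 ⇒ G_1=107
G_1=107  [base 3] 3^(3 + 1) + 2·3^2 + 2·3 + 2  →[3↦4]→  4^(4 + 1) + 2·4^2 + 2·4 + 2 = 1066  −1 ⇒ G_2=1065
G_2=1065  [base 4] 4^(4 + 1) + 2·4^2 + 2·4 + 1  →[4↦5]→  5^(5 + 1) + 2·5^2 + 2·5 + 1 = 15686  −1 ⇒ G_3=15685
G_3=15685  [base 5] 5^(5 + 1) + 2·5^2 + 2·5  →[5↦6]→  6^(6 + 1) + 2·6^2 + 2·6 = 280020  −1 ⇒ G_4=280019
G_4=280019  [base 6] 6^(6 + 1) + 2·6^2 + 6 + 5  →[6↦7]→  7^(7 + 1) + 2·7^2 + 7 + 5 = 5764911  −1 ⇒ G_5=5764910

280019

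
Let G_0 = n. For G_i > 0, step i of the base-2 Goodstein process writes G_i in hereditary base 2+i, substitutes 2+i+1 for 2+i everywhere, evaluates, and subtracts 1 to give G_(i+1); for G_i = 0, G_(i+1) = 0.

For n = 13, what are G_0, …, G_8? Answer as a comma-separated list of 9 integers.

step 0: 13 = 2^(2 + 1) + 2^2 + 1; sub 3 for 2: 3^(3 + 1) + 3^3 + 1; = 109; G_1 = 109−1 = 108
step 1: 108 = 3^(3 + 1) + 3^3; sub 4 for 3: 4^(4 + 1) + 4^4; = 1280; G_2 = 1280−1 = 1279
step 2: 1279 = 4^(4 + 1) + 3·4^3 + 3·4^2 + 3·4 + 3; sub 5 for 4: 5^(5 + 1) + 3·5^3 + 3·5^2 + 3·5 + 3; = 16093; G_3 = 16093−1 = 16092
step 3: 16092 = 5^(5 + 1) + 3·5^3 + 3·5^2 + 3·5 + 2; sub 6 for 5: 6^(6 + 1) + 3·6^3 + 3·6^2 + 3·6 + 2; = 280712; G_4 = 280712−1 = 280711
step 4: 280711 = 6^(6 + 1) + 3·6^3 + 3·6^2 + 3·6 + 1; sub 7 for 6: 7^(7 + 1) + 3·7^3 + 3·7^2 + 3·7 + 1; = 5765999; G_5 = 5765999−1 = 5765998
step 5: 5765998 = 7^(7 + 1) + 3·7^3 + 3·7^2 + 3·7; sub 8 for 7: 8^(8 + 1) + 3·8^3 + 3·8^2 + 3·8; = 134219480; G_6 = 134219480−1 = 134219479
step 6: 134219479 = 8^(8 + 1) + 3·8^3 + 3·8^2 + 2·8 + 7; sub 9 for 8: 9^(9 + 1) + 3·9^3 + 3·9^2 + 2·9 + 7; = 3486786856; G_7 = 3486786856−1 = 3486786855
step 7: 3486786855 = 9^(9 + 1) + 3·9^3 + 3·9^2 + 2·9 + 6; sub 10 for 9: 10^(10 + 1) + 3·10^3 + 3·10^2 + 2·10 + 6; = 100000003326; G_8 = 100000003326−1 = 100000003325

13, 108, 1279, 16092, 280711, 5765998, 134219479, 3486786855, 100000003325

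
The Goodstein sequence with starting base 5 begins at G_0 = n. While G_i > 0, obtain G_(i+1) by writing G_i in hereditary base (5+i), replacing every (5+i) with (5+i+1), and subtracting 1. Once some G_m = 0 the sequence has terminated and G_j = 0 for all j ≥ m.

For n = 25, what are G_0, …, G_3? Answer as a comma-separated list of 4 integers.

25, 35, 39, 43

step 0: 25 = 5^2; sub 6 for 5: 6^2; = 36; G_1 = 36−1 = 35
step 1: 35 = 5·6 + 5; sub 7 for 6: 5·7 + 5; = 40; G_2 = 40−1 = 39
step 2: 39 = 5·7 + 4; sub 8 for 7: 5·8 + 4; = 44; G_3 = 44−1 = 43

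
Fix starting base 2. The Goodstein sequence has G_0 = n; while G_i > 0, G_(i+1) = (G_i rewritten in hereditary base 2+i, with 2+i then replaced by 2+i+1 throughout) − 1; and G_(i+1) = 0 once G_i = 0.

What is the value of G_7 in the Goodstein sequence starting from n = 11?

i=0: 11 = 2^(2 + 1) + 2 + 1 (b=2); 2→3: 3^(3 + 1) + 3 + 1 = 85; 85−1 = 84
i=1: 84 = 3^(3 + 1) + 3 (b=3); 3→4: 4^(4 + 1) + 4 = 1028; 1028−1 = 1027
i=2: 1027 = 4^(4 + 1) + 3 (b=4); 4→5: 5^(5 + 1) + 3 = 15628; 15628−1 = 15627
i=3: 15627 = 5^(5 + 1) + 2 (b=5); 5→6: 6^(6 + 1) + 2 = 279938; 279938−1 = 279937
i=4: 279937 = 6^(6 + 1) + 1 (b=6); 6→7: 7^(7 + 1) + 1 = 5764802; 5764802−1 = 5764801
i=5: 5764801 = 7^(7 + 1) (b=7); 7→8: 8^(8 + 1) = 134217728; 134217728−1 = 134217727
i=6: 134217727 = 7·8^8 + 7·8^7 + 7·8^6 + 7·8^5 + 7·8^4 + 7·8^3 + 7·8^2 + 7·8 + 7 (b=8); 8→9: 7·9^9 + 7·9^7 + 7·9^6 + 7·9^5 + 7·9^4 + 7·9^3 + 7·9^2 + 7·9 + 7 = 2749609303; 2749609303−1 = 2749609302

2749609302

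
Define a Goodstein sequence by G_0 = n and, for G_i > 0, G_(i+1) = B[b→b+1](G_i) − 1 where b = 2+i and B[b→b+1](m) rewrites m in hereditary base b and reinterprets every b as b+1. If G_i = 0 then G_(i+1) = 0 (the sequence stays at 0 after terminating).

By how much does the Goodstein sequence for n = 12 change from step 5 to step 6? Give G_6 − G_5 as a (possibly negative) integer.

G_0 = 12. HB_2(12) = 2^(2 + 1) + 2^2. Bump = 108. G_1 = 107.
G_1 = 107. HB_3(107) = 3^(3 + 1) + 2·3^2 + 2·3 + 2. Bump = 1066. G_2 = 1065.
G_2 = 1065. HB_4(1065) = 4^(4 + 1) + 2·4^2 + 2·4 + 1. Bump = 15686. G_3 = 15685.
G_3 = 15685. HB_5(15685) = 5^(5 + 1) + 2·5^2 + 2·5. Bump = 280020. G_4 = 280019.
G_4 = 280019. HB_6(280019) = 6^(6 + 1) + 2·6^2 + 6 + 5. Bump = 5764911. G_5 = 5764910.
G_5 = 5764910. HB_7(5764910) = 7^(7 + 1) + 2·7^2 + 7 + 4. Bump = 134217868. G_6 = 134217867.

128452957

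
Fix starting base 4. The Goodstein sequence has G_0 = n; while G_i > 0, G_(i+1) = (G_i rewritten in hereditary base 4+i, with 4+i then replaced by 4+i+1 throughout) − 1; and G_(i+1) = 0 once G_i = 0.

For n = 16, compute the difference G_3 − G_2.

G_0=16  [base 4] 4^2  →[4↦5]→  5^2 = 25  −1 ⇒ G_1=24
G_1=24  [base 5] 4·5 + 4  →[5↦6]→  4·6 + 4 = 28  −1 ⇒ G_2=27
G_2=27  [base 6] 4·6 + 3  →[6↦7]→  4·7 + 3 = 31  −1 ⇒ G_3=30

3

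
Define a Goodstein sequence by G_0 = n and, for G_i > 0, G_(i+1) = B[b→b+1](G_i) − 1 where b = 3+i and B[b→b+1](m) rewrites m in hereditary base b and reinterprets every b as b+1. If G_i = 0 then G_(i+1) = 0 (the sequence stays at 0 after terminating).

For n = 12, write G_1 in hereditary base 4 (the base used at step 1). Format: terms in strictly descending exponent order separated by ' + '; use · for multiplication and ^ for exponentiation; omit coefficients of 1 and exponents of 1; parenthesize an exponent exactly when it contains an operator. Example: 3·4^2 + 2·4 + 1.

[0] 12 ≡ 3^2 + 3 (base 3). Lift 4: 20. −1: 19.
[1] 19 ≡ 4^2 + 3 (base 4). Lift 5: 28. −1: 27.

4^2 + 3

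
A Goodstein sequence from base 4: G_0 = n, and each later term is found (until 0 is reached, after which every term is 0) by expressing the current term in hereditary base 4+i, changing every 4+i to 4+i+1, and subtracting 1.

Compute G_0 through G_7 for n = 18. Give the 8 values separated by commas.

18, 26, 36, 48, 53, 58, 63, 68

(0) 18|_4 = 4^2 + 2 ↦ 5^2 + 2|_5 = 27 ⇒ 26
(1) 26|_5 = 5^2 + 1 ↦ 6^2 + 1|_6 = 37 ⇒ 36
(2) 36|_6 = 6^2 ↦ 7^2|_7 = 49 ⇒ 48
(3) 48|_7 = 6·7 + 6 ↦ 6·8 + 6|_8 = 54 ⇒ 53
(4) 53|_8 = 6·8 + 5 ↦ 6·9 + 5|_9 = 59 ⇒ 58
(5) 58|_9 = 6·9 + 4 ↦ 6·10 + 4|_10 = 64 ⇒ 63
(6) 63|_10 = 6·10 + 3 ↦ 6·11 + 3|_11 = 69 ⇒ 68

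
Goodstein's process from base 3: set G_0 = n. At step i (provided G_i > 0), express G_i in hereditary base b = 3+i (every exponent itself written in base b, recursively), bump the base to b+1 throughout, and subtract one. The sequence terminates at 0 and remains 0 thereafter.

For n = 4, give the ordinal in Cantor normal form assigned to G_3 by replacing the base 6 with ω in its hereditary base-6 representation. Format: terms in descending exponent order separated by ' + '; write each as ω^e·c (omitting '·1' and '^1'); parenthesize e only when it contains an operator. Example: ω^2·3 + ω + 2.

[0] 4 ≡ 3 + 1 (base 3). Lift 4: 5. −1: 4.
[1] 4 ≡ 4 (base 4). Lift 5: 5. −1: 4.
[2] 4 ≡ 4 (base 5). Lift 6: 4. −1: 3.
[3] 3 ≡ 3 (base 6). Lift 7: 3. −1: 2.

3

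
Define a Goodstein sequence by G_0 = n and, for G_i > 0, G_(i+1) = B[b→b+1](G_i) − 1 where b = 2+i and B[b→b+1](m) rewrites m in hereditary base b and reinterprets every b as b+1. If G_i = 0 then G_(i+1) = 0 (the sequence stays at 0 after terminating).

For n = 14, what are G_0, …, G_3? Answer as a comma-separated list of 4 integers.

14, 110, 1281, 18750

G_0 = 14. HB_2(14) = 2^(2 + 1) + 2^2 + 2. Bump = 111. G_1 = 110.
G_1 = 110. HB_3(110) = 3^(3 + 1) + 3^3 + 2. Bump = 1282. G_2 = 1281.
G_2 = 1281. HB_4(1281) = 4^(4 + 1) + 4^4 + 1. Bump = 18751. G_3 = 18750.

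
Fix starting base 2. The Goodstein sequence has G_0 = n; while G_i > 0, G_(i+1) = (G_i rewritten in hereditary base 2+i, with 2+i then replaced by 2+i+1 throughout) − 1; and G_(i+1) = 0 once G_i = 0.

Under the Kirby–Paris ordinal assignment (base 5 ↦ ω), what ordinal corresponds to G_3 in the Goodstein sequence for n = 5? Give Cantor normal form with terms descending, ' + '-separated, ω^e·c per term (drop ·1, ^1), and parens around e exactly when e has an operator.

G_0=5  [base 2] 2^2 + 1  →[2↦3]→  3^3 + 1 = 28  −1 ⇒ G_1=27
G_1=27  [base 3] 3^3  →[3↦4]→  4^4 = 256  −1 ⇒ G_2=255
G_2=255  [base 4] 3·4^3 + 3·4^2 + 3·4 + 3  →[4↦5]→  3·5^3 + 3·5^2 + 3·5 + 3 = 468  −1 ⇒ G_3=467
G_3=467  [base 5] 3·5^3 + 3·5^2 + 3·5 + 2  →[5↦6]→  3·6^3 + 3·6^2 + 3·6 + 2 = 776  −1 ⇒ G_4=775

ω^3·3 + ω^2·3 + ω·3 + 2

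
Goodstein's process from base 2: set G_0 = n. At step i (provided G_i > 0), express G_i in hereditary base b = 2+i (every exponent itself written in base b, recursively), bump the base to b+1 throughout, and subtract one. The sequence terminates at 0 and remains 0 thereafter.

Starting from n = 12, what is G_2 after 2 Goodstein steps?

1065

G_0 = 12. HB_2(12) = 2^(2 + 1) + 2^2. Bump = 108. G_1 = 107.
G_1 = 107. HB_3(107) = 3^(3 + 1) + 2·3^2 + 2·3 + 2. Bump = 1066. G_2 = 1065.
G_2 = 1065. HB_4(1065) = 4^(4 + 1) + 2·4^2 + 2·4 + 1. Bump = 15686. G_3 = 15685.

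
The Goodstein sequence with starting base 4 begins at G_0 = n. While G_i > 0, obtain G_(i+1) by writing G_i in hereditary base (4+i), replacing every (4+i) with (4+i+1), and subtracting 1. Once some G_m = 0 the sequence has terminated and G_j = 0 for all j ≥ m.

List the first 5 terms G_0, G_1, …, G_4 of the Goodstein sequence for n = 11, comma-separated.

11, 12, 13, 14, 15

base 4: 11 = 2·4 + 3; at 5: 2·5 + 3 = 13; next = 12
base 5: 12 = 2·5 + 2; at 6: 2·6 + 2 = 14; next = 13
base 6: 13 = 2·6 + 1; at 7: 2·7 + 1 = 15; next = 14
base 7: 14 = 2·7; at 8: 2·8 = 16; next = 15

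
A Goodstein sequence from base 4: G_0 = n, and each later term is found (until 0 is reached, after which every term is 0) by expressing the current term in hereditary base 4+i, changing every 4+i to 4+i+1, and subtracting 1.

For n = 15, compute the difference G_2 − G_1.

2

[0] 15 ≡ 3·4 + 3 (base 4). Lift 5: 18. −1: 17.
[1] 17 ≡ 3·5 + 2 (base 5). Lift 6: 20. −1: 19.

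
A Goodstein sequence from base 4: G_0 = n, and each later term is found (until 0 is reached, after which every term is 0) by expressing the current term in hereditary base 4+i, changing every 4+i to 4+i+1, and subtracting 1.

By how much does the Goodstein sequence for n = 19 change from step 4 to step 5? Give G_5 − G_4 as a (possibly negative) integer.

6

i=0: 19 = 4^2 + 3 (b=4); 4→5: 5^2 + 3 = 28; 28−1 = 27
i=1: 27 = 5^2 + 2 (b=5); 5→6: 6^2 + 2 = 38; 38−1 = 37
i=2: 37 = 6^2 + 1 (b=6); 6→7: 7^2 + 1 = 50; 50−1 = 49
i=3: 49 = 7^2 (b=7); 7→8: 8^2 = 64; 64−1 = 63
i=4: 63 = 7·8 + 7 (b=8); 8→9: 7·9 + 7 = 70; 70−1 = 69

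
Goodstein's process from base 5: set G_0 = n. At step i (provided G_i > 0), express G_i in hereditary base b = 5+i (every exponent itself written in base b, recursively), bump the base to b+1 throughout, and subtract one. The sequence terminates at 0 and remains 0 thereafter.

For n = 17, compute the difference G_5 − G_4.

G_0=17  [base 5] 3·5 + 2  →[5↦6]→  3·6 + 2 = 20  −1 ⇒ G_1=19
G_1=19  [base 6] 3·6 + 1  →[6↦7]→  3·7 + 1 = 22  −1 ⇒ G_2=21
G_2=21  [base 7] 3·7  →[7↦8]→  3·8 = 24  −1 ⇒ G_3=23
G_3=23  [base 8] 2·8 + 7  →[8↦9]→  2·9 + 7 = 25  −1 ⇒ G_4=24
G_4=24  [base 9] 2·9 + 6  →[9↦10]→  2·10 + 6 = 26  −1 ⇒ G_5=25

1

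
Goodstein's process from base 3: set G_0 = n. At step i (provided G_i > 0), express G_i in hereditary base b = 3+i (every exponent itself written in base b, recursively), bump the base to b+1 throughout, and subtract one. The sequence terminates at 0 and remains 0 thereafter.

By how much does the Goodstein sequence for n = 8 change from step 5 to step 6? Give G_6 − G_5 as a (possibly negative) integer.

0

step 0: 8 = 2·3 + 2; sub 4 for 3: 2·4 + 2; = 10; G_1 = 10−1 = 9
step 1: 9 = 2·4 + 1; sub 5 for 4: 2·5 + 1; = 11; G_2 = 11−1 = 10
step 2: 10 = 2·5; sub 6 for 5: 2·6; = 12; G_3 = 12−1 = 11
step 3: 11 = 6 + 5; sub 7 for 6: 7 + 5; = 12; G_4 = 12−1 = 11
step 4: 11 = 7 + 4; sub 8 for 7: 8 + 4; = 12; G_5 = 12−1 = 11
step 5: 11 = 8 + 3; sub 9 for 8: 9 + 3; = 12; G_6 = 12−1 = 11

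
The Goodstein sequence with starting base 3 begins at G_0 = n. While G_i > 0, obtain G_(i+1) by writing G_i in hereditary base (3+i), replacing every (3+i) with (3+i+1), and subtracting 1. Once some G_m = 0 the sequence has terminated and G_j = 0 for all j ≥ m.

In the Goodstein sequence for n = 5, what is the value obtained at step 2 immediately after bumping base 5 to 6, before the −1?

base 3: 5 = 3 + 2; at 4: 4 + 2 = 6; next = 5
base 4: 5 = 4 + 1; at 5: 5 + 1 = 6; next = 5

6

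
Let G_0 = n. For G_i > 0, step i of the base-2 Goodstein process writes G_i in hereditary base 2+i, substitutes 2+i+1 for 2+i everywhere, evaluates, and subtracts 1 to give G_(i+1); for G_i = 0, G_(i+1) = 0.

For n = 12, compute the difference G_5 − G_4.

12 —HB2→ 2^(2 + 1) + 2^2 —bump→ 3^(3 + 1) + 3^3 = 108 —(−1)→ 107
107 —HB3→ 3^(3 + 1) + 2·3^2 + 2·3 + 2 —bump→ 4^(4 + 1) + 2·4^2 + 2·4 + 2 = 1066 —(−1)→ 1065
1065 —HB4→ 4^(4 + 1) + 2·4^2 + 2·4 + 1 —bump→ 5^(5 + 1) + 2·5^2 + 2·5 + 1 = 15686 —(−1)→ 15685
15685 —HB5→ 5^(5 + 1) + 2·5^2 + 2·5 —bump→ 6^(6 + 1) + 2·6^2 + 2·6 = 280020 —(−1)→ 280019
280019 —HB6→ 6^(6 + 1) + 2·6^2 + 6 + 5 —bump→ 7^(7 + 1) + 2·7^2 + 7 + 5 = 5764911 —(−1)→ 5764910

5484891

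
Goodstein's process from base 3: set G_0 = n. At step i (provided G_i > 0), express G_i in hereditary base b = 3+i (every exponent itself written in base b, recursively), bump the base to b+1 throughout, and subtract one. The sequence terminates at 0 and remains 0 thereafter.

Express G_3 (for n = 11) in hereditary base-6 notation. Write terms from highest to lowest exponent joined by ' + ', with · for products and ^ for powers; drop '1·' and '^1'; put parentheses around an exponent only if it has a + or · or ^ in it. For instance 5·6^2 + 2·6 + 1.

(0) 11|_3 = 3^2 + 2 ↦ 4^2 + 2|_4 = 18 ⇒ 17
(1) 17|_4 = 4^2 + 1 ↦ 5^2 + 1|_5 = 26 ⇒ 25
(2) 25|_5 = 5^2 ↦ 6^2|_6 = 36 ⇒ 35

5·6 + 5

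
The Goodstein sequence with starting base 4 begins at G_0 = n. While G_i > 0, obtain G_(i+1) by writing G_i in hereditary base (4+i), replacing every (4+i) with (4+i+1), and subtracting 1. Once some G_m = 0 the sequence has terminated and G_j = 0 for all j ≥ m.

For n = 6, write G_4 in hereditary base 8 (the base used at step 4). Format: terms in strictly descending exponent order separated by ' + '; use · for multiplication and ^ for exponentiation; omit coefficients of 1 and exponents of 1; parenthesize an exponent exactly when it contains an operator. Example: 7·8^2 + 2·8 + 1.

5

base 4: 6 = 4 + 2; at 5: 5 + 2 = 7; next = 6
base 5: 6 = 5 + 1; at 6: 6 + 1 = 7; next = 6
base 6: 6 = 6; at 7: 7 = 7; next = 6
base 7: 6 = 6; at 8: 6 = 6; next = 5
base 8: 5 = 5; at 9: 5 = 5; next = 4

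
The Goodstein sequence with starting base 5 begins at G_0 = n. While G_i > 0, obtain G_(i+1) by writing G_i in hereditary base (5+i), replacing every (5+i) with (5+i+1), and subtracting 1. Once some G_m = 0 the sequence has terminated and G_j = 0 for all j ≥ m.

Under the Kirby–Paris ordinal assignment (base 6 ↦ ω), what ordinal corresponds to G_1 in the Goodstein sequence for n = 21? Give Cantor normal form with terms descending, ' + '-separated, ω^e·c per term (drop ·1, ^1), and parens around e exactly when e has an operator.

ω·4

G_0 = 21. HB_5(21) = 4·5 + 1. Bump = 25. G_1 = 24.
G_1 = 24. HB_6(24) = 4·6. Bump = 28. G_2 = 27.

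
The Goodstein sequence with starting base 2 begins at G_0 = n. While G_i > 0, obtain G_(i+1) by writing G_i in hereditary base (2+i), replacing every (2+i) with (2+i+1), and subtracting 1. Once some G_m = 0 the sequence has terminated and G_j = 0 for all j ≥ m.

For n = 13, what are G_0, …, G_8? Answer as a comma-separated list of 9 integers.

13, 108, 1279, 16092, 280711, 5765998, 134219479, 3486786855, 100000003325

G_0 = 13. HB_2(13) = 2^(2 + 1) + 2^2 + 1. Bump = 109. G_1 = 108.
G_1 = 108. HB_3(108) = 3^(3 + 1) + 3^3. Bump = 1280. G_2 = 1279.
G_2 = 1279. HB_4(1279) = 4^(4 + 1) + 3·4^3 + 3·4^2 + 3·4 + 3. Bump = 16093. G_3 = 16092.
G_3 = 16092. HB_5(16092) = 5^(5 + 1) + 3·5^3 + 3·5^2 + 3·5 + 2. Bump = 280712. G_4 = 280711.
G_4 = 280711. HB_6(280711) = 6^(6 + 1) + 3·6^3 + 3·6^2 + 3·6 + 1. Bump = 5765999. G_5 = 5765998.
G_5 = 5765998. HB_7(5765998) = 7^(7 + 1) + 3·7^3 + 3·7^2 + 3·7. Bump = 134219480. G_6 = 134219479.
G_6 = 134219479. HB_8(134219479) = 8^(8 + 1) + 3·8^3 + 3·8^2 + 2·8 + 7. Bump = 3486786856. G_7 = 3486786855.
G_7 = 3486786855. HB_9(3486786855) = 9^(9 + 1) + 3·9^3 + 3·9^2 + 2·9 + 6. Bump = 100000003326. G_8 = 100000003325.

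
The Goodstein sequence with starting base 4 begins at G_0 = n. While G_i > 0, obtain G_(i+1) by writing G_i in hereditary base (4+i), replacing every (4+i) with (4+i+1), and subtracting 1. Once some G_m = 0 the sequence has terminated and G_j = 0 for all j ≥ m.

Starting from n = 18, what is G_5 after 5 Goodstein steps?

i=0: 18 = 4^2 + 2 (b=4); 4→5: 5^2 + 2 = 27; 27−1 = 26
i=1: 26 = 5^2 + 1 (b=5); 5→6: 6^2 + 1 = 37; 37−1 = 36
i=2: 36 = 6^2 (b=6); 6→7: 7^2 = 49; 49−1 = 48
i=3: 48 = 6·7 + 6 (b=7); 7→8: 6·8 + 6 = 54; 54−1 = 53
i=4: 53 = 6·8 + 5 (b=8); 8→9: 6·9 + 5 = 59; 59−1 = 58
i=5: 58 = 6·9 + 4 (b=9); 9→10: 6·10 + 4 = 64; 64−1 = 63

58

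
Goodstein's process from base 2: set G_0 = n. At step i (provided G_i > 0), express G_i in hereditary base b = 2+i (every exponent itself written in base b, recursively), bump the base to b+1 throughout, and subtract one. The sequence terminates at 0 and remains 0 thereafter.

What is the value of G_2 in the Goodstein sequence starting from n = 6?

base 2: 6 = 2^2 + 2; at 3: 3^3 + 3 = 30; next = 29
base 3: 29 = 3^3 + 2; at 4: 4^4 + 2 = 258; next = 257
base 4: 257 = 4^4 + 1; at 5: 5^5 + 1 = 3126; next = 3125

257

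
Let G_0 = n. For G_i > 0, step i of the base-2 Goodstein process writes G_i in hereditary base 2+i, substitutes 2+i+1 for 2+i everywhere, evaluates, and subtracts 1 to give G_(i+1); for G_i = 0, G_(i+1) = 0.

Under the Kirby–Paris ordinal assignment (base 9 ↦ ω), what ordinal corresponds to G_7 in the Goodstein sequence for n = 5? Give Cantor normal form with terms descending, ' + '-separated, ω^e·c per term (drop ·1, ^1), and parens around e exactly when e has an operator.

G_0 = 5. HB_2(5) = 2^2 + 1. Bump = 28. G_1 = 27.
G_1 = 27. HB_3(27) = 3^3. Bump = 256. G_2 = 255.
G_2 = 255. HB_4(255) = 3·4^3 + 3·4^2 + 3·4 + 3. Bump = 468. G_3 = 467.
G_3 = 467. HB_5(467) = 3·5^3 + 3·5^2 + 3·5 + 2. Bump = 776. G_4 = 775.
G_4 = 775. HB_6(775) = 3·6^3 + 3·6^2 + 3·6 + 1. Bump = 1198. G_5 = 1197.
G_5 = 1197. HB_7(1197) = 3·7^3 + 3·7^2 + 3·7. Bump = 1752. G_6 = 1751.
G_6 = 1751. HB_8(1751) = 3·8^3 + 3·8^2 + 2·8 + 7. Bump = 2455. G_7 = 2454.

ω^3·3 + ω^2·3 + ω·2 + 6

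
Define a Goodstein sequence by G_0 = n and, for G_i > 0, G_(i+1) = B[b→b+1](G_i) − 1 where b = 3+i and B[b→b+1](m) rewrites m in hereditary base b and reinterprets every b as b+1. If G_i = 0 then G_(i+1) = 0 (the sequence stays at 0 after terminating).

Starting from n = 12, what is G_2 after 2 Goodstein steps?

i=0: 12 = 3^2 + 3 (b=3); 3→4: 4^2 + 4 = 20; 20−1 = 19
i=1: 19 = 4^2 + 3 (b=4); 4→5: 5^2 + 3 = 28; 28−1 = 27

27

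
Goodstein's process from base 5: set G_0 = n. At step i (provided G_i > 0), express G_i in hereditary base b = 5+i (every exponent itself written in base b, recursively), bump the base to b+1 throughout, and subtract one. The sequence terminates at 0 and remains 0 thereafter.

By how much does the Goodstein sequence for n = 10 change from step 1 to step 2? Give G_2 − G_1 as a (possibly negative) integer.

(0) 10|_5 = 2·5 ↦ 2·6|_6 = 12 ⇒ 11
(1) 11|_6 = 6 + 5 ↦ 7 + 5|_7 = 12 ⇒ 11

0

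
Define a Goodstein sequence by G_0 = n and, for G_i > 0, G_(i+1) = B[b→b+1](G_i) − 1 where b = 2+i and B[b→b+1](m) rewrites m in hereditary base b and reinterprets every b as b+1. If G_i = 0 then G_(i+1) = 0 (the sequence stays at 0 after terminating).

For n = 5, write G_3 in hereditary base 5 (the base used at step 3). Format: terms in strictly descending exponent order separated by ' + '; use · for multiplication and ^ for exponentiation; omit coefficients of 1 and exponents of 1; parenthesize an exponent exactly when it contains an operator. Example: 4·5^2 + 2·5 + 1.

i=0: 5 = 2^2 + 1 (b=2); 2→3: 3^3 + 1 = 28; 28−1 = 27
i=1: 27 = 3^3 (b=3); 3→4: 4^4 = 256; 256−1 = 255
i=2: 255 = 3·4^3 + 3·4^2 + 3·4 + 3 (b=4); 4→5: 3·5^3 + 3·5^2 + 3·5 + 3 = 468; 468−1 = 467

3·5^3 + 3·5^2 + 3·5 + 2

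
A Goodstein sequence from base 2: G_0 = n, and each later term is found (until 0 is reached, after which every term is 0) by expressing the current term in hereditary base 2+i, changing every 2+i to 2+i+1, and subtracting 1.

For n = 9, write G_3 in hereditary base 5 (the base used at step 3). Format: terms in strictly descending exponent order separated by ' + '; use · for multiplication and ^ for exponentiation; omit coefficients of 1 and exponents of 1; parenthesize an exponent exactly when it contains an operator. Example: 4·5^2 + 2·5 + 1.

step 0: 9 = 2^(2 + 1) + 1; sub 3 for 2: 3^(3 + 1) + 1; = 82; G_1 = 82−1 = 81
step 1: 81 = 3^(3 + 1); sub 4 for 3: 4^(4 + 1); = 1024; G_2 = 1024−1 = 1023
step 2: 1023 = 3·4^4 + 3·4^3 + 3·4^2 + 3·4 + 3; sub 5 for 4: 3·5^5 + 3·5^3 + 3·5^2 + 3·5 + 3; = 9843; G_3 = 9843−1 = 9842

3·5^5 + 3·5^3 + 3·5^2 + 3·5 + 2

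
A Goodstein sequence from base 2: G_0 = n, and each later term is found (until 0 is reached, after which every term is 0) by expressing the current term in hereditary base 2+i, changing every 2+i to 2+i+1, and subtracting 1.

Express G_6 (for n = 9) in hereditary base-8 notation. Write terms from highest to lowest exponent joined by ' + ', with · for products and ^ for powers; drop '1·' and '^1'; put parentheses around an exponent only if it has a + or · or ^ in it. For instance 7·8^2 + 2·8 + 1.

3·8^8 + 3·8^3 + 3·8^2 + 2·8 + 7

[0] 9 ≡ 2^(2 + 1) + 1 (base 2). Lift 3: 82. −1: 81.
[1] 81 ≡ 3^(3 + 1) (base 3). Lift 4: 1024. −1: 1023.
[2] 1023 ≡ 3·4^4 + 3·4^3 + 3·4^2 + 3·4 + 3 (base 4). Lift 5: 9843. −1: 9842.
[3] 9842 ≡ 3·5^5 + 3·5^3 + 3·5^2 + 3·5 + 2 (base 5). Lift 6: 140744. −1: 140743.
[4] 140743 ≡ 3·6^6 + 3·6^3 + 3·6^2 + 3·6 + 1 (base 6). Lift 7: 2471827. −1: 2471826.
[5] 2471826 ≡ 3·7^7 + 3·7^3 + 3·7^2 + 3·7 (base 7). Lift 8: 50333400. −1: 50333399.
[6] 50333399 ≡ 3·8^8 + 3·8^3 + 3·8^2 + 2·8 + 7 (base 8). Lift 9: 1162263922. −1: 1162263921.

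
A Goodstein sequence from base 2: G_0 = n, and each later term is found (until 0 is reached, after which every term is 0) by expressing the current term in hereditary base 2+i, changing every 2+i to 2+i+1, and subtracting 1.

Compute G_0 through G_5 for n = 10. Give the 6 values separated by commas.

10, 83, 1025, 15625, 279935, 4215754

(0) 10|_2 = 2^(2 + 1) + 2 ↦ 3^(3 + 1) + 3|_3 = 84 ⇒ 83
(1) 83|_3 = 3^(3 + 1) + 2 ↦ 4^(4 + 1) + 2|_4 = 1026 ⇒ 1025
(2) 1025|_4 = 4^(4 + 1) + 1 ↦ 5^(5 + 1) + 1|_5 = 15626 ⇒ 15625
(3) 15625|_5 = 5^(5 + 1) ↦ 6^(6 + 1)|_6 = 279936 ⇒ 279935
(4) 279935|_6 = 5·6^6 + 5·6^5 + 5·6^4 + 5·6^3 + 5·6^2 + 5·6 + 5 ↦ 5·7^7 + 5·7^5 + 5·7^4 + 5·7^3 + 5·7^2 + 5·7 + 5|_7 = 4215755 ⇒ 4215754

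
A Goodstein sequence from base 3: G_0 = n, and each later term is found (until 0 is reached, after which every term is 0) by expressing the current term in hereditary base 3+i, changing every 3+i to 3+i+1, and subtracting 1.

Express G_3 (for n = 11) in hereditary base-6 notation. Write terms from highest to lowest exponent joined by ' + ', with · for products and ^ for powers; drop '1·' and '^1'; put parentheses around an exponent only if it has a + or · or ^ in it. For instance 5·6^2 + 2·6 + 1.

[0] 11 ≡ 3^2 + 2 (base 3). Lift 4: 18. −1: 17.
[1] 17 ≡ 4^2 + 1 (base 4). Lift 5: 26. −1: 25.
[2] 25 ≡ 5^2 (base 5). Lift 6: 36. −1: 35.
[3] 35 ≡ 5·6 + 5 (base 6). Lift 7: 40. −1: 39.

5·6 + 5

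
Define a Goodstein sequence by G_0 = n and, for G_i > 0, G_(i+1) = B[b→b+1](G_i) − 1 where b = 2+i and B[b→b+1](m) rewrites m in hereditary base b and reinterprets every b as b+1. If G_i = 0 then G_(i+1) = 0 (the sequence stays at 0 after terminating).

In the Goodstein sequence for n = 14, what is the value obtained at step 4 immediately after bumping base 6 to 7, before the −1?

i=0: 14 = 2^(2 + 1) + 2^2 + 2 (b=2); 2→3: 3^(3 + 1) + 3^3 + 3 = 111; 111−1 = 110
i=1: 110 = 3^(3 + 1) + 3^3 + 2 (b=3); 3→4: 4^(4 + 1) + 4^4 + 2 = 1282; 1282−1 = 1281
i=2: 1281 = 4^(4 + 1) + 4^4 + 1 (b=4); 4→5: 5^(5 + 1) + 5^5 + 1 = 18751; 18751−1 = 18750
i=3: 18750 = 5^(5 + 1) + 5^5 (b=5); 5→6: 6^(6 + 1) + 6^6 = 326592; 326592−1 = 326591
i=4: 326591 = 6^(6 + 1) + 5·6^5 + 5·6^4 + 5·6^3 + 5·6^2 + 5·6 + 5 (b=6); 6→7: 7^(7 + 1) + 5·7^5 + 5·7^4 + 5·7^3 + 5·7^2 + 5·7 + 5 = 5862841; 5862841−1 = 5862840

5862841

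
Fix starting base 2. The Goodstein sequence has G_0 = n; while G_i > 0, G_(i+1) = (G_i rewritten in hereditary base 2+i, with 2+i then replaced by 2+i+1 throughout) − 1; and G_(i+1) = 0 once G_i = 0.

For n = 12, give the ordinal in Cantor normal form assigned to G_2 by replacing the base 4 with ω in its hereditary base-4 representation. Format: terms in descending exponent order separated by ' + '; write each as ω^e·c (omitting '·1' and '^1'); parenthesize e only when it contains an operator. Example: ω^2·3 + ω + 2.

ω^(ω + 1) + ω^2·2 + ω·2 + 1

G_0 = 12. HB_2(12) = 2^(2 + 1) + 2^2. Bump = 108. G_1 = 107.
G_1 = 107. HB_3(107) = 3^(3 + 1) + 2·3^2 + 2·3 + 2. Bump = 1066. G_2 = 1065.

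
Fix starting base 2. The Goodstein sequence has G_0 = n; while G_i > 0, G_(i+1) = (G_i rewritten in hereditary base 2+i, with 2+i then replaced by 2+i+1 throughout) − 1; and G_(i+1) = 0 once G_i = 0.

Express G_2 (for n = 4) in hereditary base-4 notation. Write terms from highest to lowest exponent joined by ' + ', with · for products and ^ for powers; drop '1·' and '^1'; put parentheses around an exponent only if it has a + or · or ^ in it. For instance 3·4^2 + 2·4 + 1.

step 0: 4 = 2^2; sub 3 for 2: 3^3; = 27; G_1 = 27−1 = 26
step 1: 26 = 2·3^2 + 2·3 + 2; sub 4 for 3: 2·4^2 + 2·4 + 2; = 42; G_2 = 42−1 = 41
step 2: 41 = 2·4^2 + 2·4 + 1; sub 5 for 4: 2·5^2 + 2·5 + 1; = 61; G_3 = 61−1 = 60

2·4^2 + 2·4 + 1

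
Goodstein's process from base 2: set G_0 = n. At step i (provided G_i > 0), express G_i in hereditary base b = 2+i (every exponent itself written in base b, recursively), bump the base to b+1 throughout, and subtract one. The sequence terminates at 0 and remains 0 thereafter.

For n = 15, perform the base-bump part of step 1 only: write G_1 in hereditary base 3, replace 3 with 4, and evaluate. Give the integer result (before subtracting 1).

1284

base 2: 15 = 2^(2 + 1) + 2^2 + 2 + 1; at 3: 3^(3 + 1) + 3^3 + 3 + 1 = 112; next = 111
base 3: 111 = 3^(3 + 1) + 3^3 + 3; at 4: 4^(4 + 1) + 4^4 + 4 = 1284; next = 1283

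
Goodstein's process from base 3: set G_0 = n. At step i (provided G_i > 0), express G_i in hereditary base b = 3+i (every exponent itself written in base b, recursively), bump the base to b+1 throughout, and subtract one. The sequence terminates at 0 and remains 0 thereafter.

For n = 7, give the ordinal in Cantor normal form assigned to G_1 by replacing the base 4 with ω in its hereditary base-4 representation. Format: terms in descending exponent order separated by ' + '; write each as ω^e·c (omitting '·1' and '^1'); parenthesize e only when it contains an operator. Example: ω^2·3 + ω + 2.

step 0: 7 = 2·3 + 1; sub 4 for 3: 2·4 + 1; = 9; G_1 = 9−1 = 8
step 1: 8 = 2·4; sub 5 for 4: 2·5; = 10; G_2 = 10−1 = 9

ω·2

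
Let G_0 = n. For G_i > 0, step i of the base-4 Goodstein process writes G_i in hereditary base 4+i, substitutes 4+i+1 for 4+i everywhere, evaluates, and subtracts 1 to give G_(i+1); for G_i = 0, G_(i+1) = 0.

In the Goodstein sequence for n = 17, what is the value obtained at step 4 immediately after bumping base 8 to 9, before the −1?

48

base 4: 17 = 4^2 + 1; at 5: 5^2 + 1 = 26; next = 25
base 5: 25 = 5^2; at 6: 6^2 = 36; next = 35
base 6: 35 = 5·6 + 5; at 7: 5·7 + 5 = 40; next = 39
base 7: 39 = 5·7 + 4; at 8: 5·8 + 4 = 44; next = 43
base 8: 43 = 5·8 + 3; at 9: 5·9 + 3 = 48; next = 47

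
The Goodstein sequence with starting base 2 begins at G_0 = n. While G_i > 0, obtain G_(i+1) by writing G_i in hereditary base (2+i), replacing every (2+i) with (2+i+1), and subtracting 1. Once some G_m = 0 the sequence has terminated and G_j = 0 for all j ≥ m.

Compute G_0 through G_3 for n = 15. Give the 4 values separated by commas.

15, 111, 1283, 18752

step 0: 15 = 2^(2 + 1) + 2^2 + 2 + 1; sub 3 for 2: 3^(3 + 1) + 3^3 + 3 + 1; = 112; G_1 = 112−1 = 111
step 1: 111 = 3^(3 + 1) + 3^3 + 3; sub 4 for 3: 4^(4 + 1) + 4^4 + 4; = 1284; G_2 = 1284−1 = 1283
step 2: 1283 = 4^(4 + 1) + 4^4 + 3; sub 5 for 4: 5^(5 + 1) + 5^5 + 3; = 18753; G_3 = 18753−1 = 18752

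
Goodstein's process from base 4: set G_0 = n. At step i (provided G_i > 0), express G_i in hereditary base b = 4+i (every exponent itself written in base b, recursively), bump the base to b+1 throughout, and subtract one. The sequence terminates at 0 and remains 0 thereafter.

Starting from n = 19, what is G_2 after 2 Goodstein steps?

37

(0) 19|_4 = 4^2 + 3 ↦ 5^2 + 3|_5 = 28 ⇒ 27
(1) 27|_5 = 5^2 + 2 ↦ 6^2 + 2|_6 = 38 ⇒ 37
(2) 37|_6 = 6^2 + 1 ↦ 7^2 + 1|_7 = 50 ⇒ 49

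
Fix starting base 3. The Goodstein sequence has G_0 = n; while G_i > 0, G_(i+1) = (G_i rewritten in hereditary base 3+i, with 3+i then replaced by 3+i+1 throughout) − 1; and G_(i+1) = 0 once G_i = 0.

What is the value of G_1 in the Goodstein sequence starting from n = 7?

G_0=7  [base 3] 2·3 + 1  →[3↦4]→  2·4 + 1 = 9  −1 ⇒ G_1=8
G_1=8  [base 4] 2·4  →[4↦5]→  2·5 = 10  −1 ⇒ G_2=9

8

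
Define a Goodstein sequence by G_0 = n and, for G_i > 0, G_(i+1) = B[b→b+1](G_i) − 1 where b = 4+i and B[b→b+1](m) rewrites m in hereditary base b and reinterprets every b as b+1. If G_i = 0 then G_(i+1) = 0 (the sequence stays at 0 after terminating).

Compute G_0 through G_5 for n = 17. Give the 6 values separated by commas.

G_0=17  [base 4] 4^2 + 1  →[4↦5]→  5^2 + 1 = 26  −1 ⇒ G_1=25
G_1=25  [base 5] 5^2  →[5↦6]→  6^2 = 36  −1 ⇒ G_2=35
G_2=35  [base 6] 5·6 + 5  →[6↦7]→  5·7 + 5 = 40  −1 ⇒ G_3=39
G_3=39  [base 7] 5·7 + 4  →[7↦8]→  5·8 + 4 = 44  −1 ⇒ G_4=43
G_4=43  [base 8] 5·8 + 3  →[8↦9]→  5·9 + 3 = 48  −1 ⇒ G_5=47

17, 25, 35, 39, 43, 47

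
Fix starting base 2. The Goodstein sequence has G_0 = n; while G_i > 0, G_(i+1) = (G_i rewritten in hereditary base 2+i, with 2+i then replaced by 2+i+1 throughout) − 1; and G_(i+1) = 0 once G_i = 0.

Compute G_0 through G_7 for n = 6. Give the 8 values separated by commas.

i=0: 6 = 2^2 + 2 (b=2); 2→3: 3^3 + 3 = 30; 30−1 = 29
i=1: 29 = 3^3 + 2 (b=3); 3→4: 4^4 + 2 = 258; 258−1 = 257
i=2: 257 = 4^4 + 1 (b=4); 4→5: 5^5 + 1 = 3126; 3126−1 = 3125
i=3: 3125 = 5^5 (b=5); 5→6: 6^6 = 46656; 46656−1 = 46655
i=4: 46655 = 5·6^5 + 5·6^4 + 5·6^3 + 5·6^2 + 5·6 + 5 (b=6); 6→7: 5·7^5 + 5·7^4 + 5·7^3 + 5·7^2 + 5·7 + 5 = 98040; 98040−1 = 98039
i=5: 98039 = 5·7^5 + 5·7^4 + 5·7^3 + 5·7^2 + 5·7 + 4 (b=7); 7→8: 5·8^5 + 5·8^4 + 5·8^3 + 5·8^2 + 5·8 + 4 = 187244; 187244−1 = 187243
i=6: 187243 = 5·8^5 + 5·8^4 + 5·8^3 + 5·8^2 + 5·8 + 3 (b=8); 8→9: 5·9^5 + 5·9^4 + 5·9^3 + 5·9^2 + 5·9 + 3 = 332148; 332148−1 = 332147

6, 29, 257, 3125, 46655, 98039, 187243, 332147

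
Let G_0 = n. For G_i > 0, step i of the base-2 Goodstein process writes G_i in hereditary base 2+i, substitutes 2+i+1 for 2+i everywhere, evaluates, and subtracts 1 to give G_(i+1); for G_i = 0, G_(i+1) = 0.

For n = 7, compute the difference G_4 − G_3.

43530

i=0: 7 = 2^2 + 2 + 1 (b=2); 2→3: 3^3 + 3 + 1 = 31; 31−1 = 30
i=1: 30 = 3^3 + 3 (b=3); 3→4: 4^4 + 4 = 260; 260−1 = 259
i=2: 259 = 4^4 + 3 (b=4); 4→5: 5^5 + 3 = 3128; 3128−1 = 3127
i=3: 3127 = 5^5 + 2 (b=5); 5→6: 6^6 + 2 = 46658; 46658−1 = 46657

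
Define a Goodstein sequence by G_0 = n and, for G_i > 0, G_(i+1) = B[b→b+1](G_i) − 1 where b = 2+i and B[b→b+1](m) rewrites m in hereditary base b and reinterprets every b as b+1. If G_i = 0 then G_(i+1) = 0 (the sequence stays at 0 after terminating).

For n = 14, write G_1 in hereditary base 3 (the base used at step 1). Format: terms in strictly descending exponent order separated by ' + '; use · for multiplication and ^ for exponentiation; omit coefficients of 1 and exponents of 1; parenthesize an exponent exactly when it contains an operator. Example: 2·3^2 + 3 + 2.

i=0: 14 = 2^(2 + 1) + 2^2 + 2 (b=2); 2→3: 3^(3 + 1) + 3^3 + 3 = 111; 111−1 = 110
i=1: 110 = 3^(3 + 1) + 3^3 + 2 (b=3); 3→4: 4^(4 + 1) + 4^4 + 2 = 1282; 1282−1 = 1281

3^(3 + 1) + 3^3 + 2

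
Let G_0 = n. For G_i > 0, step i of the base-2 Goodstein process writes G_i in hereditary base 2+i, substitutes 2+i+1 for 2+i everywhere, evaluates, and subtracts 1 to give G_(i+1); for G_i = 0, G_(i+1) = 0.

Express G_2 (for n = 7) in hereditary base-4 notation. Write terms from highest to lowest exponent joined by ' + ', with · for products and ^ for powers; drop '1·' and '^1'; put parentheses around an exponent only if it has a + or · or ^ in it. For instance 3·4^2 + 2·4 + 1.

4^4 + 3

G_0=7  [base 2] 2^2 + 2 + 1  →[2↦3]→  3^3 + 3 + 1 = 31  −1 ⇒ G_1=30
G_1=30  [base 3] 3^3 + 3  →[3↦4]→  4^4 + 4 = 260  −1 ⇒ G_2=259
G_2=259  [base 4] 4^4 + 3  →[4↦5]→  5^5 + 3 = 3128  −1 ⇒ G_3=3127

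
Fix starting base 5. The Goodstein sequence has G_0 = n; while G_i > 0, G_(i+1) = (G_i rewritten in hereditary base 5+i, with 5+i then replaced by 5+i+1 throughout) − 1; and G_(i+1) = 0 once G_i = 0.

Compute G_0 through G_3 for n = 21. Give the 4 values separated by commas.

G_0=21  [base 5] 4·5 + 1  →[5↦6]→  4·6 + 1 = 25  −1 ⇒ G_1=24
G_1=24  [base 6] 4·6  →[6↦7]→  4·7 = 28  −1 ⇒ G_2=27
G_2=27  [base 7] 3·7 + 6  →[7↦8]→  3·8 + 6 = 30  −1 ⇒ G_3=29

21, 24, 27, 29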